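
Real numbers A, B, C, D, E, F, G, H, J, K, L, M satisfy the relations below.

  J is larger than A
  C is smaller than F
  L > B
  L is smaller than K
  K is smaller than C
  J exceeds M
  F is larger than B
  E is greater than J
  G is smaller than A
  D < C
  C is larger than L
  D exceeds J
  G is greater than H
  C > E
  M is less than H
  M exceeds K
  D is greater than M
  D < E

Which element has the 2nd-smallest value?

Chaining the given pairs: B < L < K < M < H < G < A < J < D < E < C < F.
The 2nd smallest is L.

L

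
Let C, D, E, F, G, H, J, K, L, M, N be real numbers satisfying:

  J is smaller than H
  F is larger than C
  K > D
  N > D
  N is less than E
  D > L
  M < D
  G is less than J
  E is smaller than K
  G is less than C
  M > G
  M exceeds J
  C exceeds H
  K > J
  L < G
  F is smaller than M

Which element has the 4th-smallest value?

Chaining the given pairs: L < G < J < H < C < F < M < D < N < E < K.
The 4th smallest is H.

H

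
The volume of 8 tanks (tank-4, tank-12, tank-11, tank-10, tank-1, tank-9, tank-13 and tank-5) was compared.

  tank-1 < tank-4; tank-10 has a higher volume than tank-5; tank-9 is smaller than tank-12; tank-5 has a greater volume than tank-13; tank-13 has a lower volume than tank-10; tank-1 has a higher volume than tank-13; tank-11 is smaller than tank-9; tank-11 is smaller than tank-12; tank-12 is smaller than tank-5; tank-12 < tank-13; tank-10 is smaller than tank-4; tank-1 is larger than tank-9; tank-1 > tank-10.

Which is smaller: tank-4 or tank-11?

tank-11

Chaining the given relations: tank-11 < tank-9 < tank-12 < tank-13 < tank-5 < tank-10 < tank-1 < tank-4.
So tank-11 < tank-4; tank-11 is the smaller of the two.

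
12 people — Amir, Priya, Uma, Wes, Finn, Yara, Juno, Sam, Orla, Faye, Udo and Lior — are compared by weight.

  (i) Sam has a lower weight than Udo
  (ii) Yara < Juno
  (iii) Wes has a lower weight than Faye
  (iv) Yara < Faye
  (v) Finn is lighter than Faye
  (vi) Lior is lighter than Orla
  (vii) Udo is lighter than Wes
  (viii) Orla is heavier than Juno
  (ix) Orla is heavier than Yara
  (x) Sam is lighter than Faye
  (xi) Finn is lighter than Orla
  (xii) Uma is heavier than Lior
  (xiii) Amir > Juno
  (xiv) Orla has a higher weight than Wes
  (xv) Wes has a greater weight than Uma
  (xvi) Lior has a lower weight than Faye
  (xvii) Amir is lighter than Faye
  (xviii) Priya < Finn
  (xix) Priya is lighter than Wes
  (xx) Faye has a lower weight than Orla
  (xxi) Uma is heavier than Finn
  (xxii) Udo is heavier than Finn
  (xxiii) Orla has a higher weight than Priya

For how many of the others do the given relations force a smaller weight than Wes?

The elements the relations force below Wes are Priya, Finn, Lior, Uma, Sam, Udo — no chain reaches any other.
That is 6.

6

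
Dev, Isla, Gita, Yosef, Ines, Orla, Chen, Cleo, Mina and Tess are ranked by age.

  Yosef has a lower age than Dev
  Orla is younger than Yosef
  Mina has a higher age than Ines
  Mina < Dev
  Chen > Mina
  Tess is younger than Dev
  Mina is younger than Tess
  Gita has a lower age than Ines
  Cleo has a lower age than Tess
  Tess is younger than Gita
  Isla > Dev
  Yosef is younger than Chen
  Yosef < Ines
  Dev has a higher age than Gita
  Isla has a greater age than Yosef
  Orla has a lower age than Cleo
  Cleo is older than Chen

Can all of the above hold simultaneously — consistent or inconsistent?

Chaining the given relations yields Ines < Mina < Chen < Cleo < Tess < Gita, so Ines < Gita. But one relation states Gita < Ines. These cannot both hold.

inconsistent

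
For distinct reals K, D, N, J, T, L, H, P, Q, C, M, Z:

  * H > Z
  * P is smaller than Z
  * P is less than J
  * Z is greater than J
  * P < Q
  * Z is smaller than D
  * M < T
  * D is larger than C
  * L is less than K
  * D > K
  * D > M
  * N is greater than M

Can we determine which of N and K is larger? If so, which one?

Following every chain through N: below N we get M.
K is not reached, and no chain runs the other way from K to N.
So the given relations leave the order of N and K undetermined.

undetermined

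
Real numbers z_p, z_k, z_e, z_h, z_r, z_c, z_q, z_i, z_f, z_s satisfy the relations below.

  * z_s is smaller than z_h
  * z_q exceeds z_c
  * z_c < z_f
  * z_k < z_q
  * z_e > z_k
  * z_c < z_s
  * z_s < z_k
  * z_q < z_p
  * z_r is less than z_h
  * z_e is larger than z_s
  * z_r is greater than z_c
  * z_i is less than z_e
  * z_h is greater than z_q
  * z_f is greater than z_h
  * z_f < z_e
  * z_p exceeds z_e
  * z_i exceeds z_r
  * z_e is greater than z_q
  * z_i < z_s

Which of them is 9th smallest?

z_e

Piecing the relations together gives one ordering: z_c < z_r < z_i < z_s < z_k < z_q < z_h < z_f < z_e < z_p.
The 9th smallest is z_e.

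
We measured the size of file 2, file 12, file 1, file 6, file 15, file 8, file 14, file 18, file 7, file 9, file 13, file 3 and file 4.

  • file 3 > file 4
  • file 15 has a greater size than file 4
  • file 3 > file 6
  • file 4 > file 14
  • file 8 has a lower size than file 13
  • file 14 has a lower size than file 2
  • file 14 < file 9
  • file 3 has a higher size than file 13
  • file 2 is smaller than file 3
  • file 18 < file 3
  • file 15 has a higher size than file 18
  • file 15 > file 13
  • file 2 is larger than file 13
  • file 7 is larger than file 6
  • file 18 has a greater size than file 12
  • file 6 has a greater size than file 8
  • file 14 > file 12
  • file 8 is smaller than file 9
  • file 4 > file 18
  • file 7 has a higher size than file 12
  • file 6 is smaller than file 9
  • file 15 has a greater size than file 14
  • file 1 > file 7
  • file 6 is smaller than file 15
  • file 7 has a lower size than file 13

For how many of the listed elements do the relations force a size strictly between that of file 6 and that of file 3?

The relations place file 6 below file 3. An element lies strictly between them when it is forced above file 6 and also forced below file 3.
Above file 6: {file 7, file 1, file 13, file 2, file 15, file 9}. Below file 3: {file 8, file 12, file 14, file 7, file 18, file 13, file 2, file 4}.
Intersection: {file 7, file 13, file 2} — 3.

3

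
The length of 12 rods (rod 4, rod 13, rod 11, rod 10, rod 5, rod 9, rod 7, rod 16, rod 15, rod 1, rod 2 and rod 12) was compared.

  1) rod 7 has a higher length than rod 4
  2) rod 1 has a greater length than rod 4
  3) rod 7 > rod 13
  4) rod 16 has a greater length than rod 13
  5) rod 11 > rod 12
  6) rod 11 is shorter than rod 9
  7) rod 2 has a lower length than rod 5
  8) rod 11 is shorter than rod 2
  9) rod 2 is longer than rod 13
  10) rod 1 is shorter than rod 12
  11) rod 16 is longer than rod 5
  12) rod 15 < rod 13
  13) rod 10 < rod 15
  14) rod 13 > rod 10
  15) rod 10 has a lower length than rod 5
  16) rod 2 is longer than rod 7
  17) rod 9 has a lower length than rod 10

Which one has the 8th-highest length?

rod 9

Piecing the relations together gives one ordering: rod 4 < rod 1 < rod 12 < rod 11 < rod 9 < rod 10 < rod 15 < rod 13 < rod 7 < rod 2 < rod 5 < rod 16.
Counting 8 from the largest end gives rod 9.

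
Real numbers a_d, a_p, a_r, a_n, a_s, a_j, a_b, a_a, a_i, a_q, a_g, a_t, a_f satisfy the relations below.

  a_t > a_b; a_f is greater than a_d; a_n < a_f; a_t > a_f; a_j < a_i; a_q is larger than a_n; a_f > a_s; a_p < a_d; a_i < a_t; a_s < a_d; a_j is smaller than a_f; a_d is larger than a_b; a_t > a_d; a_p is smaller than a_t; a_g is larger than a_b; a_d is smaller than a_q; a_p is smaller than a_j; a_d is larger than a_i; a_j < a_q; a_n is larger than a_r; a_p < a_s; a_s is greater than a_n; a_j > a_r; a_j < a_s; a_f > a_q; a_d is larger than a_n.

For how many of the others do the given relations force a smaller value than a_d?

From a_d the given relations immediately reach a_b, a_p, a_i, a_n, a_s.
From those, a_r, a_j — 7 in total.
Nothing else is reachable below a_d; 7 in all.

7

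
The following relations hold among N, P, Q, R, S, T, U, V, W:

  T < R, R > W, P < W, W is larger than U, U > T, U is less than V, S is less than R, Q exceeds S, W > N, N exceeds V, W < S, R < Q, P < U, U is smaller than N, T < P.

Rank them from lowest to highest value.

T < P < U < V < N < W < S < R < Q

The consecutive links are each given: T < P; P < U; U < V; V < N; N < W; W < S; S < R; R < Q.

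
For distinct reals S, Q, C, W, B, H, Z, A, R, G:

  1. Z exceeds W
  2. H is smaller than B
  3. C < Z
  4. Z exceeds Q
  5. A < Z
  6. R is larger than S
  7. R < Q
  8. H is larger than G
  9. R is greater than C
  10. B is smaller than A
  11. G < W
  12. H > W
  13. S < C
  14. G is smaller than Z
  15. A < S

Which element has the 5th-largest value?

S

Piecing the relations together gives one ordering: G < W < H < B < A < S < C < R < Q < Z.
Counting 5 from the largest end gives S.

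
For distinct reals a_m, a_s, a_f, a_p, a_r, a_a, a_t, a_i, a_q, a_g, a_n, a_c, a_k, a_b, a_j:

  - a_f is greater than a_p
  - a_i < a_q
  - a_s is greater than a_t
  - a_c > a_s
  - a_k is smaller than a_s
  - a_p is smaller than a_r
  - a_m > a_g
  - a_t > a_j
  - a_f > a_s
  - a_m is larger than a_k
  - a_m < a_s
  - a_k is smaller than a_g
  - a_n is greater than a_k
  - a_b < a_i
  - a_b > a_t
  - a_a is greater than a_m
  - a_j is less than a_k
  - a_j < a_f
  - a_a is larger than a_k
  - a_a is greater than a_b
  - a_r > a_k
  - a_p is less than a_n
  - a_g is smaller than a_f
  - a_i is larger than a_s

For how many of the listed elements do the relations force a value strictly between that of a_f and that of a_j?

5

The relations place a_j below a_f. An element lies strictly between them when it is forced above a_j and also forced below a_f.
Above a_j: {a_k, a_g, a_t, a_m, a_b, a_n, a_s, a_r, a_c, a_a, a_i, a_q}. Below a_f: {a_k, a_g, a_t, a_m, a_p, a_s}.
Intersection: {a_k, a_g, a_t, a_m, a_s} — 5.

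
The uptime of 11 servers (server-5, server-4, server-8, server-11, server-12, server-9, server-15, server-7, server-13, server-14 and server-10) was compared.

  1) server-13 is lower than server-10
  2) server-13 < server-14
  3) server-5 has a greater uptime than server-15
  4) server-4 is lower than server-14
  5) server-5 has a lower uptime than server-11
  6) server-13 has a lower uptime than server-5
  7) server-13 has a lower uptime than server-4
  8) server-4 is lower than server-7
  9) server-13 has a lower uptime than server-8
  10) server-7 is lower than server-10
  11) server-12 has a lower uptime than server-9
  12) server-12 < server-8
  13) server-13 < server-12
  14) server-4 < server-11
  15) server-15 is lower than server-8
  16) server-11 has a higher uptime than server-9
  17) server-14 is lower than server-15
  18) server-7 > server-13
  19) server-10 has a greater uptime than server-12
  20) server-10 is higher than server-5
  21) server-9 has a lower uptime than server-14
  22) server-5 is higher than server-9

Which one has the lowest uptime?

server-4 is not least since server-13 < server-4; server-12 is not least since server-13 < server-12; server-9 is not least since server-12 < server-9; server-14 is not least since server-9 < server-14; server-7 is not least since server-13 < server-7; server-15 is not least since server-14 < server-15; server-8 is not least since server-13 < server-8; server-5 is not least since server-13 < server-5; server-10 is not least since server-5 < server-10; server-11 is not least since server-9 < server-11.
Only server-13 has nothing below it, so server-13 is the lowest uptime.

server-13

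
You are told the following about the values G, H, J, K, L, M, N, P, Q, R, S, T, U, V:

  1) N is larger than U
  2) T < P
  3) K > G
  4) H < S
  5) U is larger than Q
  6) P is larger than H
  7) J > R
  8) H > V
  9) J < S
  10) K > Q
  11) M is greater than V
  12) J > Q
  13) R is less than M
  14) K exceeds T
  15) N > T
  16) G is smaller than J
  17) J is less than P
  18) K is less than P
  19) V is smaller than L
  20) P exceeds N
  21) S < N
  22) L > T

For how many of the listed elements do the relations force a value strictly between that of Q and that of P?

5

Chaining upward from Q reaches: U, J, K, S, N.
Chaining downward from P reaches: G, V, R, H, U, T, J, K, S, N.
Strictly between Q and P are those in both lists: U, J, K, S, N — 5 elements.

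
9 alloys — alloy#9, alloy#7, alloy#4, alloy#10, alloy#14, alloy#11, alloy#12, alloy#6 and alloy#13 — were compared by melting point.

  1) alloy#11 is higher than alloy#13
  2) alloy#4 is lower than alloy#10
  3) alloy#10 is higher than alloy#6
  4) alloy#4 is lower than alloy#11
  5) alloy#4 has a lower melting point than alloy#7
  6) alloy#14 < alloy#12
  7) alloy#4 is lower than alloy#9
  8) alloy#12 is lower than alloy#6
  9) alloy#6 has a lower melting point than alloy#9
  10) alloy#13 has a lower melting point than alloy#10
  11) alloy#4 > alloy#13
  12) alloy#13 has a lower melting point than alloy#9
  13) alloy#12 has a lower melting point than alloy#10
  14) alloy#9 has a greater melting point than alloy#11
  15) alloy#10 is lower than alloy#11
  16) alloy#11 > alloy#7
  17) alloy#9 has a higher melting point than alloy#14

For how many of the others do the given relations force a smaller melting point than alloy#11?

7

The elements the relations force below alloy#11 are alloy#14, alloy#12, alloy#13, alloy#4, alloy#7, alloy#6, alloy#10 — no chain reaches any other.
That is 7.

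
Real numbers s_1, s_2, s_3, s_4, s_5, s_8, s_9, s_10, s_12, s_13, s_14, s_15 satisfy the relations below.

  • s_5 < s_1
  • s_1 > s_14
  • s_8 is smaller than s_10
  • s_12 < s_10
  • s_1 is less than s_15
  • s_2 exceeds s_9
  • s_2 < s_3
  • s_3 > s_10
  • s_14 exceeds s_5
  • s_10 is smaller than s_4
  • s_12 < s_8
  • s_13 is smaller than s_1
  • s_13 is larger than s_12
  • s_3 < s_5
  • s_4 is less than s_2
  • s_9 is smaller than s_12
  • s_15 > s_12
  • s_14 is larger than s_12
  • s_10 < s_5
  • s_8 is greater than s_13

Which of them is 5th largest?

s_3

Chaining the given pairs: s_9 < s_12 < s_13 < s_8 < s_10 < s_4 < s_2 < s_3 < s_5 < s_14 < s_1 < s_15.
The 5th largest is s_3.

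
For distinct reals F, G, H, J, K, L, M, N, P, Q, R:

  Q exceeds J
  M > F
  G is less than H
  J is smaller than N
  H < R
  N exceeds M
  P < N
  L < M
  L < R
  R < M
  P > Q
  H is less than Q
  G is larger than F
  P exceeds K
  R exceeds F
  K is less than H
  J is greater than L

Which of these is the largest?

Chaining downward from N: directly below it, J, P, M; then F, L, K, Q, R; then H; then G.
That covers every other element, and nothing is given above N, so N is the largest.

N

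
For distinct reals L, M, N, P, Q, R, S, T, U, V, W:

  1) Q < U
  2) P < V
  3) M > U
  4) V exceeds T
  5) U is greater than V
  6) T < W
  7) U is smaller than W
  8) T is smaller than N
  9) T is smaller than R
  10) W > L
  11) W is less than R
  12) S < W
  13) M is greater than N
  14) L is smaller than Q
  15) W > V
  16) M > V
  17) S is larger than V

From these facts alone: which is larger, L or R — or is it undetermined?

R

Following the relations from L: L < Q < U < W < R.
So R is larger.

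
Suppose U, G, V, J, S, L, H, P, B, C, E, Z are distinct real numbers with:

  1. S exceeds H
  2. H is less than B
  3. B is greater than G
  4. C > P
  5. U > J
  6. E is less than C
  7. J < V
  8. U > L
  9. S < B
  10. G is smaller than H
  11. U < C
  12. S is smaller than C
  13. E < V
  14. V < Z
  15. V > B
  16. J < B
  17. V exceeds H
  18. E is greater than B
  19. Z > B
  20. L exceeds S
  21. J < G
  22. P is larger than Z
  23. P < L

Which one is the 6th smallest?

E

The consecutive relations fix a unique order: J < G < H < S < B < E < V < Z < P < L < U < C.
The 6th smallest is E.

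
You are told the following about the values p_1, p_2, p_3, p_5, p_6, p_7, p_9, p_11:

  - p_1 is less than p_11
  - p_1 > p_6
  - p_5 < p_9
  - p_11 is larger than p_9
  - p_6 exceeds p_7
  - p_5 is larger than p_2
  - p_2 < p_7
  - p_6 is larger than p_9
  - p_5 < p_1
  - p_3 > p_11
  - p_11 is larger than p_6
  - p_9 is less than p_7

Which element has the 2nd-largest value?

Chaining the given pairs: p_2 < p_5 < p_9 < p_7 < p_6 < p_1 < p_11 < p_3.
Counting 2 from the largest end gives p_11.

p_11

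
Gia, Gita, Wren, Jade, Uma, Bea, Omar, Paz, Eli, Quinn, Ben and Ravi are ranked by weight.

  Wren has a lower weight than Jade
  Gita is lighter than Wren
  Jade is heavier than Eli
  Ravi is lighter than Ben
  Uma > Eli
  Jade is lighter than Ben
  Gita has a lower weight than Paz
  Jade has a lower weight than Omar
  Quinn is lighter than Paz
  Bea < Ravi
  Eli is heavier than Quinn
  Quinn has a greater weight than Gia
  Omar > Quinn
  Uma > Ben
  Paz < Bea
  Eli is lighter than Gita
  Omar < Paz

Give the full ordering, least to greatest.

Gia < Quinn < Eli < Gita < Wren < Jade < Omar < Paz < Bea < Ravi < Ben < Uma

Each adjacent pair is fixed by a given relation: Gia < Quinn; Quinn < Eli; Eli < Gita; Gita < Wren; Wren < Jade; Jade < Omar; Omar < Paz; Paz < Bea; Bea < Ravi; Ravi < Ben; Ben < Uma. Chaining them end to end gives the full order.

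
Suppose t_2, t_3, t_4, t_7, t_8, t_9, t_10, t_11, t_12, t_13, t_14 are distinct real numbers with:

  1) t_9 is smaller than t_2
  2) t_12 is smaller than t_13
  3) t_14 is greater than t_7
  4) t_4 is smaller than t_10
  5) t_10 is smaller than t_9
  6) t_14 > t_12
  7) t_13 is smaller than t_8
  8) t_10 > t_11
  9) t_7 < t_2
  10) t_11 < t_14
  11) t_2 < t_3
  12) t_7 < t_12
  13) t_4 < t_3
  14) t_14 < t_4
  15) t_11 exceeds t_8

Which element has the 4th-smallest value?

t_8

Chaining the given pairs: t_7 < t_12 < t_13 < t_8 < t_11 < t_14 < t_4 < t_10 < t_9 < t_2 < t_3.
Counting 4 from the smallest end gives t_8.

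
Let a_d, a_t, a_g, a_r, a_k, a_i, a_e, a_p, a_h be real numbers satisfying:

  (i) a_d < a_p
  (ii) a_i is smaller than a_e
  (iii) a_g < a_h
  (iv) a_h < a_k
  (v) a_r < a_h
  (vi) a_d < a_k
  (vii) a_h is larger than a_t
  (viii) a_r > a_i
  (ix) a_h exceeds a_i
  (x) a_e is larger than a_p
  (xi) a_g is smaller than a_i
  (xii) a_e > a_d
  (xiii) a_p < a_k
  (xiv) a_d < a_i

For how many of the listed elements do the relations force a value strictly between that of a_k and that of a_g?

3

The relations place a_g below a_k. An element lies strictly between them when it is forced above a_g and also forced below a_k.
Above a_g: {a_i, a_r, a_h, a_e}. Below a_k: {a_d, a_p, a_i, a_r, a_t, a_h}.
Intersection: {a_i, a_r, a_h} — 3.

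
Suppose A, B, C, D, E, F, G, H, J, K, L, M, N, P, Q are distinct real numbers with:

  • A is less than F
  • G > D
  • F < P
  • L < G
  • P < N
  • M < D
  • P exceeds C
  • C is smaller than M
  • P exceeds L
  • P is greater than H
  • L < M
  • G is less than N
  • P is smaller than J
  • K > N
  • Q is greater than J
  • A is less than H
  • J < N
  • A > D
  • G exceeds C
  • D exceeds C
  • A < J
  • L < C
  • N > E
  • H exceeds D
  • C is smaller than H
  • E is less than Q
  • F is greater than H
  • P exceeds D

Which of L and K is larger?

L < C and C < M give L < M.
With M < D: L < C < M < D.
Then D < A extends the chain to A.
With A < H: L < C < M < D < A < H.
With H < F: L < C < M < D < A < H < F.
With F < P: L < C < M < D < A < H < F < P.
Then P < J extends the chain to J.
With J < N: L < C < M < D < A < H < F < P < J < N.
Then N < K extends the chain to K.
So L < K; K is the larger of the two.

K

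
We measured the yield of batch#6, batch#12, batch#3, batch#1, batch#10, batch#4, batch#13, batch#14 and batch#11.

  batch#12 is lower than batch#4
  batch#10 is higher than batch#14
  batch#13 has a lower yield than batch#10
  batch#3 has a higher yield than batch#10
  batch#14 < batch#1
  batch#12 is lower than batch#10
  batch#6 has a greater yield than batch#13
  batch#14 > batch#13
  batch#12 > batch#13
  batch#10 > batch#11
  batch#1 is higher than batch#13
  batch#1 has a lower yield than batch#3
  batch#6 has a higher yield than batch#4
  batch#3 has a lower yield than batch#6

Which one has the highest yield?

batch#6

batch#13 is not greatest since batch#13 < batch#14; batch#14 is not greatest since batch#14 < batch#1; batch#12 is not greatest since batch#12 < batch#4; batch#4 is not greatest since batch#4 < batch#6; batch#1 is not greatest since batch#1 < batch#3; batch#11 is not greatest since batch#11 < batch#10; batch#10 is not greatest since batch#10 < batch#3; batch#3 is not greatest since batch#3 < batch#6.
Only batch#6 has nothing above it, so batch#6 is the highest yield.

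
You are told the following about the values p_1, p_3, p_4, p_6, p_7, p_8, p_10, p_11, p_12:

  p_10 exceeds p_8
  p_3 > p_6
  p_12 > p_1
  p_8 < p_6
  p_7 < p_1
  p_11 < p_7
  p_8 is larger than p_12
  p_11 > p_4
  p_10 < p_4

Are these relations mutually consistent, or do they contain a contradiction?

inconsistent

We have p_8 < p_10 stated directly, yet also p_10 < p_4 < p_11 < p_7 < p_1 < p_12 < p_8 by chaining the others — so p_10 < p_8. Contradiction.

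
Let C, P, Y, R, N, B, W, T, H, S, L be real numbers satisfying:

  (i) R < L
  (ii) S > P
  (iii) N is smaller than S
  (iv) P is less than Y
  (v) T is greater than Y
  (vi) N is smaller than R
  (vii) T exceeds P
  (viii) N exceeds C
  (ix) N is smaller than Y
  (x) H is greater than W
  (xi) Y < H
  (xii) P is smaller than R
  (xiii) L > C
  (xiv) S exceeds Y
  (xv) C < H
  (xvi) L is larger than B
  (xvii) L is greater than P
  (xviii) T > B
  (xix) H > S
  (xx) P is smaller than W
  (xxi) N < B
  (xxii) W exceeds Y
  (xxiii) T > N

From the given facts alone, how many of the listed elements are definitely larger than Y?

Directly above Y: W, T, S, H.
Nothing else is reachable above Y; 4 in all.

4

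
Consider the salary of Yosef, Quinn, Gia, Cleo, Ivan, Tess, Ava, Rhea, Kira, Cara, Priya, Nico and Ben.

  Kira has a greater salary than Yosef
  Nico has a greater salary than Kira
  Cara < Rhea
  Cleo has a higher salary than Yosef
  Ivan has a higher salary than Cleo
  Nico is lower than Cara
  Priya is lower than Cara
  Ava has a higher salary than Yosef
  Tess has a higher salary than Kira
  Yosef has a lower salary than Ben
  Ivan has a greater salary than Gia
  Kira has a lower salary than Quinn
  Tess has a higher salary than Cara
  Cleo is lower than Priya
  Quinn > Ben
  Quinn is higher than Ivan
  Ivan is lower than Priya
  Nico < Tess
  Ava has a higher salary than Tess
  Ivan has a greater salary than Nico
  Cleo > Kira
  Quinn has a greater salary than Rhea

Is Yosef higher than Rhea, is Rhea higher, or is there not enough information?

The relevant relations are Yosef < Kira; Kira < Cleo; Cleo < Ivan; Ivan < Priya; Priya < Cara; Cara < Rhea.
Together: Yosef < Kira < Cleo < Ivan < Priya < Cara < Rhea.
So Rhea is higher.

Rhea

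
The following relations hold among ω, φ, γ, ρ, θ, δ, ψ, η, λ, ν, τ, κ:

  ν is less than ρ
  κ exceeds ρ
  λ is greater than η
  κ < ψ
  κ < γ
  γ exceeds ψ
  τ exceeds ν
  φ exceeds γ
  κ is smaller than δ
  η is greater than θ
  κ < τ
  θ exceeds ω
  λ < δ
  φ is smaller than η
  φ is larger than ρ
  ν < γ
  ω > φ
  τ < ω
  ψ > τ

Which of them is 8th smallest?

Piecing the relations together gives one ordering: ν < ρ < κ < τ < ψ < γ < φ < ω < θ < η < λ < δ.
Counting 8 from the smallest end gives ω.

ω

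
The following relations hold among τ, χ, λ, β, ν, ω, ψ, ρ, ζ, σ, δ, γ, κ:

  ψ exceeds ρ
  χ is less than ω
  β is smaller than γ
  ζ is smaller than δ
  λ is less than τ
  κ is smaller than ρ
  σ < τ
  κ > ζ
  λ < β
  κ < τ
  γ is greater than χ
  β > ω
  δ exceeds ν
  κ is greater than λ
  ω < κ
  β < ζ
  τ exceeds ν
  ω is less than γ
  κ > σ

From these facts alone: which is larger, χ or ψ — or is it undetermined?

ψ

χ < ω and ω < β give χ < β.
Then β < ζ extends the chain to ζ.
Then ζ < κ extends the chain to κ.
Then κ < ρ extends the chain to ρ.
With ρ < ψ: χ < ω < β < ζ < κ < ρ < ψ.
So ψ is larger.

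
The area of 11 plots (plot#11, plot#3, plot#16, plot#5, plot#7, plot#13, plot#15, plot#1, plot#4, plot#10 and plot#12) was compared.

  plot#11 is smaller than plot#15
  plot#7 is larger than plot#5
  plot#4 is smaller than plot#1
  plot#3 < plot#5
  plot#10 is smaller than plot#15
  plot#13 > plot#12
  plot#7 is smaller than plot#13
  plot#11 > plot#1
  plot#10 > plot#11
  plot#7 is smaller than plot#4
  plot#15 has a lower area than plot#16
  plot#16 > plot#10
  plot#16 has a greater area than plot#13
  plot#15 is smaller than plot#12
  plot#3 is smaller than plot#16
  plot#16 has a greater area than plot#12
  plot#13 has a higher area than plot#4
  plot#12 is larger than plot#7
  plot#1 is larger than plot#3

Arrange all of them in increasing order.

The consecutive links are each given: plot#3 < plot#5; plot#5 < plot#7; plot#7 < plot#4; plot#4 < plot#1; plot#1 < plot#11; plot#11 < plot#10; plot#10 < plot#15; plot#15 < plot#12; plot#12 < plot#13; plot#13 < plot#16.

plot#3 < plot#5 < plot#7 < plot#4 < plot#1 < plot#11 < plot#10 < plot#15 < plot#12 < plot#13 < plot#16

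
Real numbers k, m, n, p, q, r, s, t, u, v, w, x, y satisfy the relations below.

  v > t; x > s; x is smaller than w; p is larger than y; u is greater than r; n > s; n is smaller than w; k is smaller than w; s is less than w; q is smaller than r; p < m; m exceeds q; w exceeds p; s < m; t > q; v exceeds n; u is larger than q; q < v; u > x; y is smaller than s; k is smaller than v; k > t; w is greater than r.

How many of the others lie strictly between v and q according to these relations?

The relations place q below v. An element lies strictly between them when it is forced above q and also forced below v.
Above q: {t, r, k, m, w, u}. Below v: {t, y, s, k, n}.
Intersection: {t, k} — 2.

2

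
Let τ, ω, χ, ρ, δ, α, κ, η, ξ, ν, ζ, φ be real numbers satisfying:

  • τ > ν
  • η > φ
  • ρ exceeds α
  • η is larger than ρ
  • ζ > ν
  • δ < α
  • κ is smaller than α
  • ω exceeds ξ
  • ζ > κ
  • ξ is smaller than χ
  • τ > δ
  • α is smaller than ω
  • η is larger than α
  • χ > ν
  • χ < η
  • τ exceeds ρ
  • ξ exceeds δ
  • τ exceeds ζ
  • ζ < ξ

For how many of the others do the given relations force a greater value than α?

Directly above α: ρ, η, ω.
One step further: τ (4 so far).
Nothing else is reachable above α; 4 in all.

4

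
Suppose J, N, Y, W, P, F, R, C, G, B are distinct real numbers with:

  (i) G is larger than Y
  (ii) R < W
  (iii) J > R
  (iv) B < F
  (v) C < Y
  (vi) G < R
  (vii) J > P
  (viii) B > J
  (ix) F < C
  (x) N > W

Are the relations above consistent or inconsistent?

inconsistent

Chaining the given relations yields J < B < F < C < Y < G < R, so J < R. But one relation states R < J. These cannot both hold.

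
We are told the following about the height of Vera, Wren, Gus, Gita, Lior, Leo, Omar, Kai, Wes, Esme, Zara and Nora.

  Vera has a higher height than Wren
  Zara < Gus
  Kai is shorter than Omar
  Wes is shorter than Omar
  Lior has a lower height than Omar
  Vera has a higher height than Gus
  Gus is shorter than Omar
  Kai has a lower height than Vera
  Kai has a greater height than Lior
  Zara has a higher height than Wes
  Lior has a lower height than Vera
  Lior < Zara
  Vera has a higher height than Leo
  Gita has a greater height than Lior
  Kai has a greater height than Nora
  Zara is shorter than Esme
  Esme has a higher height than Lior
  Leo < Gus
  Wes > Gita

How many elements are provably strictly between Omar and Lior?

The relations place Lior below Omar. An element lies strictly between them when it is forced above Lior and also forced below Omar.
Above Lior: {Gita, Wes, Zara, Gus, Esme, Kai, Vera}. Below Omar: {Gita, Leo, Nora, Wes, Zara, Gus, Kai}.
Intersection: {Gita, Wes, Zara, Gus, Kai} — 5.

5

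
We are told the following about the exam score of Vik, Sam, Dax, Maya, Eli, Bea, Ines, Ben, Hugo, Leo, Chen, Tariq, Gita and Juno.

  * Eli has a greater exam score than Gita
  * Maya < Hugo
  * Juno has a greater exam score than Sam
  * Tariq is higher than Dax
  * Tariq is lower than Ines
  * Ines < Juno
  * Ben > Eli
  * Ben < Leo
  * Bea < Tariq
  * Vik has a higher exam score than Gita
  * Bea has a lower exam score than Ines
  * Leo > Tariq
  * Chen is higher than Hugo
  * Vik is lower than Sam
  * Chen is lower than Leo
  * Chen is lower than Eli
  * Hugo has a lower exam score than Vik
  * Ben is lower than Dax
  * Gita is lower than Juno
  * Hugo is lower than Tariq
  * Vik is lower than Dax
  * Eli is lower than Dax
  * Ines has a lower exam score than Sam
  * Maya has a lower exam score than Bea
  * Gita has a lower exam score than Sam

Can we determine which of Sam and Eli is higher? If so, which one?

Eli < Ben and Ben < Dax give Eli < Dax.
Then Dax < Tariq extends the chain to Tariq.
Then Tariq < Ines extends the chain to Ines.
With Ines < Sam: Eli < Ben < Dax < Tariq < Ines < Sam.
So Sam is higher.

Sam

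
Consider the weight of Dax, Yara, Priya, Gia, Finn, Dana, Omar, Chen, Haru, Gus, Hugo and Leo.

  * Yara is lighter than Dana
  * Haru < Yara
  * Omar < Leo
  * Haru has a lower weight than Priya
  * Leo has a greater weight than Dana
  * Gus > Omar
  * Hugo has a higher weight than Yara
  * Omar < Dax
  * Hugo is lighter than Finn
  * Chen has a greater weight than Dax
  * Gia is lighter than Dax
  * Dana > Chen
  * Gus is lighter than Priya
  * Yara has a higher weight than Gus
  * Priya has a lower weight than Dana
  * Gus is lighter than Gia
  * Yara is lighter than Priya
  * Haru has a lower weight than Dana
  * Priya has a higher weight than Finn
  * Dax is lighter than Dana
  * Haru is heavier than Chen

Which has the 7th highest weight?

Chaining the given pairs: Omar < Gus < Gia < Dax < Chen < Haru < Yara < Hugo < Finn < Priya < Dana < Leo.
Counting 7 from the largest end gives Haru.

Haru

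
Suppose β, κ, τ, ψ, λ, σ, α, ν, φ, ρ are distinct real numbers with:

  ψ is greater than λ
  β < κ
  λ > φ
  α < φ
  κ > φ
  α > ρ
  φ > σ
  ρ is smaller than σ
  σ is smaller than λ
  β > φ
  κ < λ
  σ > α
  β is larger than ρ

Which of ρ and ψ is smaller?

ρ

The relevant relations are ρ < σ; σ < φ; φ < κ; κ < λ; λ < ψ.
Chaining these gives ρ < σ < φ < κ < λ < ψ.
So ρ < ψ; ρ is the smaller of the two.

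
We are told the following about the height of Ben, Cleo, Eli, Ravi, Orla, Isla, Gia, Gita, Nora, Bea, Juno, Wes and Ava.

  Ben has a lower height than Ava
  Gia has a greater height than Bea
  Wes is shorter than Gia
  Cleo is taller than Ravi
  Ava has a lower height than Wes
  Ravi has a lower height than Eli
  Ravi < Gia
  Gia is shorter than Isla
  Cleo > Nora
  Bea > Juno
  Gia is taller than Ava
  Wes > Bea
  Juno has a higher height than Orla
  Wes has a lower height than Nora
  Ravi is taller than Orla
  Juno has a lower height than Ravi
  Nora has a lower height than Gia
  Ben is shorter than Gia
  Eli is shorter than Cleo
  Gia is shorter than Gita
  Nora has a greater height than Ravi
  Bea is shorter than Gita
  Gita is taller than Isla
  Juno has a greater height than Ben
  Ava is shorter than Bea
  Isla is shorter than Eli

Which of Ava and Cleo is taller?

Ava < Bea and Bea < Wes give Ava < Wes.
Then Wes < Nora extends the chain to Nora.
With Nora < Gia: Ava < Bea < Wes < Nora < Gia.
With Gia < Isla: Ava < Bea < Wes < Nora < Gia < Isla.
Then Isla < Eli extends the chain to Eli.
With Eli < Cleo: Ava < Bea < Wes < Nora < Gia < Isla < Eli < Cleo.
So Ava < Cleo; Cleo is the taller of the two.

Cleo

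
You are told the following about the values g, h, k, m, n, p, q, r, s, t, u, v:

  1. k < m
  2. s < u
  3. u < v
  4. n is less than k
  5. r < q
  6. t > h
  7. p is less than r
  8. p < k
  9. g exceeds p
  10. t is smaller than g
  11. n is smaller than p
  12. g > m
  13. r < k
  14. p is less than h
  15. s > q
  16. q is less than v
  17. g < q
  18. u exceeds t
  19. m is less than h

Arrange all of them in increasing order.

Each adjacent pair is fixed by a given relation: n < p; p < r; r < k; k < m; m < h; h < t; t < g; g < q; q < s; s < u; u < v. Chaining them end to end gives the full order.

n < p < r < k < m < h < t < g < q < s < u < v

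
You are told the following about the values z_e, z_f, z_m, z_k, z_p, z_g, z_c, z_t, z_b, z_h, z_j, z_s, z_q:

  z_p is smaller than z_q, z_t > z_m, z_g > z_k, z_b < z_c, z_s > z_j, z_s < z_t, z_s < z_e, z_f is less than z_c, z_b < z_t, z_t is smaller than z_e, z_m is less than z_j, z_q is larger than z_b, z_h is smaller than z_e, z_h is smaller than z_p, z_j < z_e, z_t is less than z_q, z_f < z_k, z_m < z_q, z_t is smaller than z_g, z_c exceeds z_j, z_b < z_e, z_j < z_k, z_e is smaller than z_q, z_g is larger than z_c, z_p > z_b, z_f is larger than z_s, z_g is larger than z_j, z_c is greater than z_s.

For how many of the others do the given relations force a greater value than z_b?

Directly above z_b: z_t, z_e, z_p, z_c, z_q.
One step further: z_g (6 so far).
Nothing else is reachable above z_b; 6 in all.

6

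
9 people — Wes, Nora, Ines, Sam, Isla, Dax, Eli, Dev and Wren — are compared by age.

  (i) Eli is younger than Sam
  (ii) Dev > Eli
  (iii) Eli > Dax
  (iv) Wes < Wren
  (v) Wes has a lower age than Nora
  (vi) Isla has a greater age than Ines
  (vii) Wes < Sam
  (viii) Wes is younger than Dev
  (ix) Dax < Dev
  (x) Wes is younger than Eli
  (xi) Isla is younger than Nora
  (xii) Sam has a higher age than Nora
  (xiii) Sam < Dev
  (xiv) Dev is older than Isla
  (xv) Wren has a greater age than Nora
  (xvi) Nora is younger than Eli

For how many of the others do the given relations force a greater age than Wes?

5

The elements the relations force above Wes are Nora, Eli, Sam, Dev, Wren — no chain reaches any other.
That is 5.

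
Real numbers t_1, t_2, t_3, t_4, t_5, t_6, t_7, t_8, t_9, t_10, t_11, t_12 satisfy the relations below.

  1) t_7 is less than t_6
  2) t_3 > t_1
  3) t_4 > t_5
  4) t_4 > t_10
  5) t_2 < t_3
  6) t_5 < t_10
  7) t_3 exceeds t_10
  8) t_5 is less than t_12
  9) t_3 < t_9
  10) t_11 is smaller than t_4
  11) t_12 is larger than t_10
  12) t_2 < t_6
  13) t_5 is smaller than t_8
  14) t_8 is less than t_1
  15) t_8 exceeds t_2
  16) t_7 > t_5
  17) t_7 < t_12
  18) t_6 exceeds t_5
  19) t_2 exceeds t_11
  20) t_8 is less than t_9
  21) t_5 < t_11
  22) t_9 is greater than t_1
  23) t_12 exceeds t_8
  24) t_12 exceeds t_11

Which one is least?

t_11 is not least since t_5 < t_11; t_2 is not least since t_11 < t_2; t_8 is not least since t_5 < t_8; t_1 is not least since t_8 < t_1; t_10 is not least since t_5 < t_10; t_4 is not least since t_11 < t_4; t_3 is not least since t_10 < t_3; t_7 is not least since t_5 < t_7; t_9 is not least since t_1 < t_9; t_6 is not least since t_5 < t_6; t_12 is not least since t_5 < t_12.
Only t_5 has nothing below it, so t_5 is the least.

t_5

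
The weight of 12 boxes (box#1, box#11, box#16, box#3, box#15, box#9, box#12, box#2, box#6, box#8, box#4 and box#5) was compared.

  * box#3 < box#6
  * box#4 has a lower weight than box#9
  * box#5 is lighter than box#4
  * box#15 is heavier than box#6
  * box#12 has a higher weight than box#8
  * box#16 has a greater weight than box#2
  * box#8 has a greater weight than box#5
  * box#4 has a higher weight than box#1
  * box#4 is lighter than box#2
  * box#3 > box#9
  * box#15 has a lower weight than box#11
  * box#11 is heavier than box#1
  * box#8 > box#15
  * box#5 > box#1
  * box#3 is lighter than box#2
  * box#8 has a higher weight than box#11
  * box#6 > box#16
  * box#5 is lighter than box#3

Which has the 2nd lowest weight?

box#5

Piecing the relations together gives one ordering: box#1 < box#5 < box#4 < box#9 < box#3 < box#2 < box#16 < box#6 < box#15 < box#11 < box#8 < box#12.
Counting 2 from the smallest end gives box#5.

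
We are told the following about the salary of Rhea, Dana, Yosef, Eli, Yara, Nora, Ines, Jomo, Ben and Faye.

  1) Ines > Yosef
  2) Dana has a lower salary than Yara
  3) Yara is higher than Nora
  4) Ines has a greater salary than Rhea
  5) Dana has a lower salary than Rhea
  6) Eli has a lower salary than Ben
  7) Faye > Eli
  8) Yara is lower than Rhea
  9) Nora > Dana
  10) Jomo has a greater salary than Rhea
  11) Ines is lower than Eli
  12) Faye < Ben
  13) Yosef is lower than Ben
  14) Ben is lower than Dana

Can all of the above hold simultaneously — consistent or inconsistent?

We have Rhea < Ines stated directly, yet also Ines < Eli < Faye < Ben < Dana < Nora < Yara < Rhea by chaining the others — so Ines < Rhea. Contradiction.

inconsistent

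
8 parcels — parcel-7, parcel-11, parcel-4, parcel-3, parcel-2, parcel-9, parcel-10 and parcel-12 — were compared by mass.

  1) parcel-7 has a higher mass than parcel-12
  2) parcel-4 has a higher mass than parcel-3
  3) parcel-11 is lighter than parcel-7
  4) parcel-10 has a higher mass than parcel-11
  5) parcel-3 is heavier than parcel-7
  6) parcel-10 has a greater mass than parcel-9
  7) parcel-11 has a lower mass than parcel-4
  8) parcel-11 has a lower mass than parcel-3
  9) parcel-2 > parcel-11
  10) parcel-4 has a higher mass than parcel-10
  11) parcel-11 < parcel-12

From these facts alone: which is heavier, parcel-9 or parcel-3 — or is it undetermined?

Following every chain through parcel-9: above parcel-9 we get parcel-10, parcel-4.
parcel-3 is not reached, and no chain runs the other way from parcel-3 to parcel-9.
So the given relations leave the order of parcel-9 and parcel-3 undetermined.

undetermined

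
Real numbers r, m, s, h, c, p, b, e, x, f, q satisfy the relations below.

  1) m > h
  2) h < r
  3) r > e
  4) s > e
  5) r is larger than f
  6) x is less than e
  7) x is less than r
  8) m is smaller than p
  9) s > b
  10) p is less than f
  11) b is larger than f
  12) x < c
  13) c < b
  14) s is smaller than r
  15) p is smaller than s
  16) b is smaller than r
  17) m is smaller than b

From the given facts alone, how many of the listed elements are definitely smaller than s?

8

From s the given relations immediately reach p, e, b.
From those, m, x, f, c — 7 in total.
From those, h — 8 in total.
No other element is forced below s by the given relations, so the count is 8.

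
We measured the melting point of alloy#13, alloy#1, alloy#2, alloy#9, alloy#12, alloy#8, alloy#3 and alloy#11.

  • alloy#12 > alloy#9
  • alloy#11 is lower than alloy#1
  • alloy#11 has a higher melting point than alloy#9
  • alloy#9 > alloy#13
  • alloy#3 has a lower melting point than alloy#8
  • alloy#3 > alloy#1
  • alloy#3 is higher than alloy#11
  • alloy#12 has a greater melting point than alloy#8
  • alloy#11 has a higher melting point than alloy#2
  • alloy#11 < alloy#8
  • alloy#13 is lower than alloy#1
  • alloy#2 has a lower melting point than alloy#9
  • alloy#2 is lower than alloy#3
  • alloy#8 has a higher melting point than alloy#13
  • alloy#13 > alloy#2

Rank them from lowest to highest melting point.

Nothing is placed below alloy#2, so it is least; from there alloy#2 < alloy#13; alloy#13 < alloy#9; alloy#9 < alloy#11; alloy#11 < alloy#1; alloy#1 < alloy#3; alloy#3 < alloy#8; alloy#8 < alloy#12, each given directly.

alloy#2 < alloy#13 < alloy#9 < alloy#11 < alloy#1 < alloy#3 < alloy#8 < alloy#12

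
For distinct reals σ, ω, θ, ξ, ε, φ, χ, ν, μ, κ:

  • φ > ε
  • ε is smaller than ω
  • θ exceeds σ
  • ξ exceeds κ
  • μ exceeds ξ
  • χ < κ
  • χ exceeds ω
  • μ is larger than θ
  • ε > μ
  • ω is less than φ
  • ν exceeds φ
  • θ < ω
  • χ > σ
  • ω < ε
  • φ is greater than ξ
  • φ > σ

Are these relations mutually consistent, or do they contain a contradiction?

inconsistent

Chaining the given relations yields ω < χ < κ < ξ < μ < ε, so ω < ε. But one relation states ε < ω. These cannot both hold.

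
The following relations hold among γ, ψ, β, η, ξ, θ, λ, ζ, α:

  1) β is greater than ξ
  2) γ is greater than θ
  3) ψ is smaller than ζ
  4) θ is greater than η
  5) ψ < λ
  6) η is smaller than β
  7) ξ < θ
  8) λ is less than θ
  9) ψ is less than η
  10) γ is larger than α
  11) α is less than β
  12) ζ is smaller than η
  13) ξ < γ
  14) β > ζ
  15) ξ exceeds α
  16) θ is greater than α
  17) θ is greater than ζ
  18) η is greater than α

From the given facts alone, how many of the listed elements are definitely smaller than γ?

7

The elements the relations force below γ are ψ, ζ, α, η, ξ, λ, θ — no chain reaches any other.
That is 7.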